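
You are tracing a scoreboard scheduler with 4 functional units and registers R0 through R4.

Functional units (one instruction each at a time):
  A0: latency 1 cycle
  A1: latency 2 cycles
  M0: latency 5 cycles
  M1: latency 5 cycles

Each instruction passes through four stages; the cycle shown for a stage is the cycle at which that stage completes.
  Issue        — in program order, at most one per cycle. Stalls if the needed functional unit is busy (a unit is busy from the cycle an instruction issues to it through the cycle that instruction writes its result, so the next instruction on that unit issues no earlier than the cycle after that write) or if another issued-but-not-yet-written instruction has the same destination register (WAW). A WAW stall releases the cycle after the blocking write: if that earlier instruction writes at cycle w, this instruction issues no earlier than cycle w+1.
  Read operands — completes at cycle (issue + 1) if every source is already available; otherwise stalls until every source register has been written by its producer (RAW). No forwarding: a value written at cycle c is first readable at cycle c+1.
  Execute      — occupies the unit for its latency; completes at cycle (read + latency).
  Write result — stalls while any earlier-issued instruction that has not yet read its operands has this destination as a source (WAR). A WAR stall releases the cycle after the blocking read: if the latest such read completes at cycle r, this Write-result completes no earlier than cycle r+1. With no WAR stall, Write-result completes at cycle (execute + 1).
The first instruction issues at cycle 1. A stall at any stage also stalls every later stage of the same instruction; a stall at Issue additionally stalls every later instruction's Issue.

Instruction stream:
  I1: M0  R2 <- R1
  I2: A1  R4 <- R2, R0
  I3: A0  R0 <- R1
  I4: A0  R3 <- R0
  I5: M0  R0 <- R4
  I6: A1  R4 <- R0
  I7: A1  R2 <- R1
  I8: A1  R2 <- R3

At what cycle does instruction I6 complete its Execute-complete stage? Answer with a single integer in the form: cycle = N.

I1: IS=1 RO=2 EX=7 WR=8
I2: IS=2 RO=9 EX=11 WR=12  [RAW R2: wait I1 write@8]
I3: IS=3 RO=4 EX=5 WR=10  [WAR R0: wait I2 read@9]
I4: IS=11 RO=12 EX=13 WR=14  [struct: A0 busy until I3 writes@10]
I5: IS=12 RO=13 EX=18 WR=19
I6: IS=13 RO=20 EX=22 WR=23  [RAW R0: wait I5 write@19]
I7: IS=24 RO=25 EX=27 WR=28  [struct: A1 busy until I6 writes@23]
I8: IS=29 RO=30 EX=32 WR=33  [struct: A1 busy until I7 writes@28]

cycle = 22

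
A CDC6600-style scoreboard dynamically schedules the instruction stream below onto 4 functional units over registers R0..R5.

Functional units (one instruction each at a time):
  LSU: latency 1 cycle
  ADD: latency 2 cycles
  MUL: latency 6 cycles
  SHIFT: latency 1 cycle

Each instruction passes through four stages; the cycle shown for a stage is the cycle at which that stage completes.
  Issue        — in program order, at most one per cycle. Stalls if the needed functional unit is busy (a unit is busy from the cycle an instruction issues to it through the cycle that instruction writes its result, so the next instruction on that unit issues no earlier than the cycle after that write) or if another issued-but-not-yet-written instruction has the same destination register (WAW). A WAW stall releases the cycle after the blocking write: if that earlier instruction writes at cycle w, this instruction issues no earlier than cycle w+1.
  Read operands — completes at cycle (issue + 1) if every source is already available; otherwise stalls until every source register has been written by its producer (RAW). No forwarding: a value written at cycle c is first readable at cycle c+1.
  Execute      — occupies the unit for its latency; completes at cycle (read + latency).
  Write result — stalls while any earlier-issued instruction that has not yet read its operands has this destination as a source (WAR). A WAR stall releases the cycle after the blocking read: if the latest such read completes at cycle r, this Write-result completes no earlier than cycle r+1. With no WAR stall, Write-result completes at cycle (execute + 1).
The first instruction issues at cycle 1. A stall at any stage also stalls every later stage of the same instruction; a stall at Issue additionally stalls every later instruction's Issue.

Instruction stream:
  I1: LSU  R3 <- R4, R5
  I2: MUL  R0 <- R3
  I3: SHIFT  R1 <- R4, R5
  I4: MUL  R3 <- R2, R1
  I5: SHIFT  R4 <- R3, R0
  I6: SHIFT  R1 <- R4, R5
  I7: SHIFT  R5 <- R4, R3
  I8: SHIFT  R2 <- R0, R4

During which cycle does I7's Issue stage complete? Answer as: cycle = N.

cycle = 29

t=1  I1→LSU
t=2  I1 RO; I2→MUL
t=3  I1 EX; I3→SHIFT
t=4  I1 WR R3; I3 RO
t=5  I2 RO; I3 EX
t=6  I3 WR R1
t=11  I2 EX
t=12  I2 WR R0
t=13  I4→MUL
t=14  I4 RO; I5→SHIFT
t=20  I4 EX
t=21  I4 WR R3
t=22  I5 RO
t=23  I5 EX
t=24  I5 WR R4
t=25  I6→SHIFT
t=26  I6 RO
t=27  I6 EX
t=28  I6 WR R1
t=29  I7→SHIFT
t=30  I7 RO
t=31  I7 EX
t=32  I7 WR R5
t=33  I8→SHIFT
t=34  I8 RO
t=35  I8 EX
t=36  I8 WR R2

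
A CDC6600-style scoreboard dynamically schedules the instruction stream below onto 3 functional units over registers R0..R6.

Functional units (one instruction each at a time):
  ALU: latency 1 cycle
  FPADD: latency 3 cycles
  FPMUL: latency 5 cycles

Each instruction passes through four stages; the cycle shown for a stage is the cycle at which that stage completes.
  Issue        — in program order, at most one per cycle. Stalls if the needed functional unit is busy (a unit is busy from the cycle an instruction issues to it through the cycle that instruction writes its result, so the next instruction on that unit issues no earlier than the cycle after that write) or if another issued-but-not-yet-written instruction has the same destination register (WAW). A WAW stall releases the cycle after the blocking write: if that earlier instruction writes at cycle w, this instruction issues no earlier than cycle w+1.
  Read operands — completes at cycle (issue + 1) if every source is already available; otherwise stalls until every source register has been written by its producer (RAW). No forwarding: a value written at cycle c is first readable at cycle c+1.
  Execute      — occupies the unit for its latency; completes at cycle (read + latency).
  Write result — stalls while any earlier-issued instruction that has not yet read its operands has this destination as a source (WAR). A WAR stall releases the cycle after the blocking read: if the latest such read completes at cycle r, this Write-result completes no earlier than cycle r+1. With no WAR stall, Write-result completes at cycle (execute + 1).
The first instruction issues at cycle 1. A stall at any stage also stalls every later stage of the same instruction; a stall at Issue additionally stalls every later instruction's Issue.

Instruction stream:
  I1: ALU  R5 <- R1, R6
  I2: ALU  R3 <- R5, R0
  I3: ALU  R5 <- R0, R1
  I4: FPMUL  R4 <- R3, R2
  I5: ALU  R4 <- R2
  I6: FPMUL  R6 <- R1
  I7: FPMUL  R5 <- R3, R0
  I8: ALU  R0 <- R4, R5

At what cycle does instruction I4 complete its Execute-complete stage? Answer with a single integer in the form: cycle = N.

cycle = 16

[I1] 1/2/3/4
[I2] 5/6/7/8  (struct: ALU busy until I1 writes@4)
[I3] 9/10/11/12  (struct: ALU busy until I2 writes@8)
[I4] 10/11/16/17
[I5] 18/19/20/21  (WAW R4: wait I4 write@17)
[I6] 19/20/25/26
[I7] 27/28/33/34  (struct: FPMUL busy until I6 writes@26)
[I8] 28/35/36/37  (RAW R5: wait I7 write@34)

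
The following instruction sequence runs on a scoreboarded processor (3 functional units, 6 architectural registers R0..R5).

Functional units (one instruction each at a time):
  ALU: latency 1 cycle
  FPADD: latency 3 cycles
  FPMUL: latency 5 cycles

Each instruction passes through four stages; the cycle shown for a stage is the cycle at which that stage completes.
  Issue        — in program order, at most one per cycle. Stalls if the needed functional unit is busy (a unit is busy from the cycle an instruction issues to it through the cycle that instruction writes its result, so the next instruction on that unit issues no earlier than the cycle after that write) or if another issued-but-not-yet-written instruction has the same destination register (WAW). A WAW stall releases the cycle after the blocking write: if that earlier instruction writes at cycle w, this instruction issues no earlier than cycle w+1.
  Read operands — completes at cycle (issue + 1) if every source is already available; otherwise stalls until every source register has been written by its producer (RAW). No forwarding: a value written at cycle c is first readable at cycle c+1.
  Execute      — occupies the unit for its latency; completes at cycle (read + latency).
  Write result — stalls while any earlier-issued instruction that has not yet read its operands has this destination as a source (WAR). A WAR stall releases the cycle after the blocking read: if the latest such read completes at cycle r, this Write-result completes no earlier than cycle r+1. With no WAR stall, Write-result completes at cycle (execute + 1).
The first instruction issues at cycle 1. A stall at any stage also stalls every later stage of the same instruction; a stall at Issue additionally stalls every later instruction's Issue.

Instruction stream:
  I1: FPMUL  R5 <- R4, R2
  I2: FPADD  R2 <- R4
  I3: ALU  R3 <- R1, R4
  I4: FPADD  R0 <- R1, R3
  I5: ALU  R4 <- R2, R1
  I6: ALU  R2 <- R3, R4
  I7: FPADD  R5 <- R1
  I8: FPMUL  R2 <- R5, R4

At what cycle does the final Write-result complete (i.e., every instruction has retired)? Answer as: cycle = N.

I1: IS=1 RO=2 EX=7 WR=8
I2: IS=2 RO=3 EX=6 WR=7
I3: IS=3 RO=4 EX=5 WR=6
I4: IS=8 RO=9 EX=12 WR=13  [struct: FPADD busy until I2 writes@7]
I5: IS=9 RO=10 EX=11 WR=12
I6: IS=13 RO=14 EX=15 WR=16  [struct: ALU busy until I5 writes@12]
I7: IS=14 RO=15 EX=18 WR=19
I8: IS=17 RO=20 EX=25 WR=26  [WAW R2: wait I6 write@16; RAW R5: wait I7 write@19]

cycle = 26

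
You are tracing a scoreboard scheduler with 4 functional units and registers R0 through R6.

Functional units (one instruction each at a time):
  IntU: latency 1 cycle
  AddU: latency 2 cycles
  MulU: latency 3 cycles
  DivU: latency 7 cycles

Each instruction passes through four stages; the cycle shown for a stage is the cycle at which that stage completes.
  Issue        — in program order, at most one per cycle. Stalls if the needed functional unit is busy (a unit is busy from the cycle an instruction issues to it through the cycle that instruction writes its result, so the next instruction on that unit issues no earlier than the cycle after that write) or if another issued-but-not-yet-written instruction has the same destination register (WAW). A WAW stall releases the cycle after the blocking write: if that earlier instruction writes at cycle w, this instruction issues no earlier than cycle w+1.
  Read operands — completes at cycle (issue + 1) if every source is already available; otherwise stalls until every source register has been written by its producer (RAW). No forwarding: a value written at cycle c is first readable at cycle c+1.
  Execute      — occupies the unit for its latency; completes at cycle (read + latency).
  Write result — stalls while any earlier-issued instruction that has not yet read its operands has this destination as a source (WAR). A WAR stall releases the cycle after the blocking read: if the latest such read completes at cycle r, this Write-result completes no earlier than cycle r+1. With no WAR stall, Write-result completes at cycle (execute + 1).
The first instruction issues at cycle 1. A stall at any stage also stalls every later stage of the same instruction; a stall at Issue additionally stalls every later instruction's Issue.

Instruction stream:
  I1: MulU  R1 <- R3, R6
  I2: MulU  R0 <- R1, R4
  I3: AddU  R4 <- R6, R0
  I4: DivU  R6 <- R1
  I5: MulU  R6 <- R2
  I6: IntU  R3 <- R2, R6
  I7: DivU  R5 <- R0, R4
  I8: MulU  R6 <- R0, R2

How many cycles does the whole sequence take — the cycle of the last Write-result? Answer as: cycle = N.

cycle = 30

[I1] 1/2/5/6
[I2] 7/8/11/12  (struct: MulU busy until I1 writes@6)
[I3] 8/13/15/16  (RAW R0: wait I2 write@12)
[I4] 9/10/17/18
[I5] 19/20/23/24  (WAW R6: wait I4 write@18)
[I6] 20/25/26/27  (RAW R6: wait I5 write@24)
[I7] 21/22/29/30
[I8] 25/26/29/30  (struct: MulU busy until I5 writes@24)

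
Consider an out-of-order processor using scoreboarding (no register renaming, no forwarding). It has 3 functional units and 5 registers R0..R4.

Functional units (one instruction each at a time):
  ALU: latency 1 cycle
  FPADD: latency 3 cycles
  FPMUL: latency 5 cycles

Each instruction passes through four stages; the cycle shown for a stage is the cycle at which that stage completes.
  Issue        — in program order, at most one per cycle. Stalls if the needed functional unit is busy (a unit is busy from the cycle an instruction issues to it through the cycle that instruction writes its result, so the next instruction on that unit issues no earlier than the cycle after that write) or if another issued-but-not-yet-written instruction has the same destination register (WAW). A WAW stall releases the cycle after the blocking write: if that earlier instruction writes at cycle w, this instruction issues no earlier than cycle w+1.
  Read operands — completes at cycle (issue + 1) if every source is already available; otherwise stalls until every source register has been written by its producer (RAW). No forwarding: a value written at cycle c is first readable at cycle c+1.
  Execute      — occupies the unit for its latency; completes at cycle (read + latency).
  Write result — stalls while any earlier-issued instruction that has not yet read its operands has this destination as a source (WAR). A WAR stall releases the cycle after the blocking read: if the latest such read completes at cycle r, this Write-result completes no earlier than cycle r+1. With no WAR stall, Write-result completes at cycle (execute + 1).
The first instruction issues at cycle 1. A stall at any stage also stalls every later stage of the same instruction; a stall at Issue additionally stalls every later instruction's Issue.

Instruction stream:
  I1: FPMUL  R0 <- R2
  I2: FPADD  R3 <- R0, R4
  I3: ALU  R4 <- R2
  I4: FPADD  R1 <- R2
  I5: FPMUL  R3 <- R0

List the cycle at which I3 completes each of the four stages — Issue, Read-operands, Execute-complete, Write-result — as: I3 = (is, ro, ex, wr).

I3 = (3, 4, 5, 10)

1) issue 1, read 2, done 7, write 8
2) issue 2, read 9, done 12, write 13  <RAW R0: wait I1 write@8>
3) issue 3, read 4, done 5, write 10  <WAR R4: wait I2 read@9>
4) issue 14, read 15, done 18, write 19  <struct: FPADD busy until I2 writes@13>
5) issue 15, read 16, done 21, write 22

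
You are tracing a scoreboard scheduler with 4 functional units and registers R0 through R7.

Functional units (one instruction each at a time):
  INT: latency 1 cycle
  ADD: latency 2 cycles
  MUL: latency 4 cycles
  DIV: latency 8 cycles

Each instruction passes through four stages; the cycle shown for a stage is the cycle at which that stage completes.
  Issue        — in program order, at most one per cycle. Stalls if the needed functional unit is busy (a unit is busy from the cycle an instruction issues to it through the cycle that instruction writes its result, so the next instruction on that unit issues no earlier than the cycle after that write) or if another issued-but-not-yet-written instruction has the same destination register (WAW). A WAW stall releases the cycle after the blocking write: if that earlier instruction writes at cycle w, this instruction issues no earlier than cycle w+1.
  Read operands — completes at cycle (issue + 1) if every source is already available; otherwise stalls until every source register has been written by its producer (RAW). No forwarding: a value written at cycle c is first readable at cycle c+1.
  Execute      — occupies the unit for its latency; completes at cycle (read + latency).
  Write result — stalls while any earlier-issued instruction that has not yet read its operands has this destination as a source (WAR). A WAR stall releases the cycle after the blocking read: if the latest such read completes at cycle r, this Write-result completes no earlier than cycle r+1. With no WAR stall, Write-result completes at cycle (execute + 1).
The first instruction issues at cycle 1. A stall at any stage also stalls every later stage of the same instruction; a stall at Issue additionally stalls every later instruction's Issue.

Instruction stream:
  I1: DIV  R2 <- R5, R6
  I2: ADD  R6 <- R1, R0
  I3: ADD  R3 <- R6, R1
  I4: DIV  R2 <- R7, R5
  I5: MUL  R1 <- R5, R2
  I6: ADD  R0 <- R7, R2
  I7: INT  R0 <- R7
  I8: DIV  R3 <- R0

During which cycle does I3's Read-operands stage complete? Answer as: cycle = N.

[1] issue I1 (DIV)
[2] I1 read-ops | issue I2 (ADD)
[3] I2 read-ops
[5] I2 finished on ADD
[6] I2→R6
[7] issue I3 (ADD)
[8] I3 read-ops
[10] I1 finished on DIV | I3 finished on ADD
[11] I1→R2 | I3→R3
[12] issue I4 (DIV)
[13] I4 read-ops | issue I5 (MUL)
[14] issue I6 (ADD)
[21] I4 finished on DIV
[22] I4→R2
[23] I5 read-ops | I6 read-ops
[25] I6 finished on ADD
[26] I6→R0
[27] I5 finished on MUL | issue I7 (INT)
[28] I5→R1 | I7 read-ops | issue I8 (DIV)
[29] I7 finished on INT
[30] I7→R0
[31] I8 read-ops
[39] I8 finished on DIV
[40] I8→R3

cycle = 8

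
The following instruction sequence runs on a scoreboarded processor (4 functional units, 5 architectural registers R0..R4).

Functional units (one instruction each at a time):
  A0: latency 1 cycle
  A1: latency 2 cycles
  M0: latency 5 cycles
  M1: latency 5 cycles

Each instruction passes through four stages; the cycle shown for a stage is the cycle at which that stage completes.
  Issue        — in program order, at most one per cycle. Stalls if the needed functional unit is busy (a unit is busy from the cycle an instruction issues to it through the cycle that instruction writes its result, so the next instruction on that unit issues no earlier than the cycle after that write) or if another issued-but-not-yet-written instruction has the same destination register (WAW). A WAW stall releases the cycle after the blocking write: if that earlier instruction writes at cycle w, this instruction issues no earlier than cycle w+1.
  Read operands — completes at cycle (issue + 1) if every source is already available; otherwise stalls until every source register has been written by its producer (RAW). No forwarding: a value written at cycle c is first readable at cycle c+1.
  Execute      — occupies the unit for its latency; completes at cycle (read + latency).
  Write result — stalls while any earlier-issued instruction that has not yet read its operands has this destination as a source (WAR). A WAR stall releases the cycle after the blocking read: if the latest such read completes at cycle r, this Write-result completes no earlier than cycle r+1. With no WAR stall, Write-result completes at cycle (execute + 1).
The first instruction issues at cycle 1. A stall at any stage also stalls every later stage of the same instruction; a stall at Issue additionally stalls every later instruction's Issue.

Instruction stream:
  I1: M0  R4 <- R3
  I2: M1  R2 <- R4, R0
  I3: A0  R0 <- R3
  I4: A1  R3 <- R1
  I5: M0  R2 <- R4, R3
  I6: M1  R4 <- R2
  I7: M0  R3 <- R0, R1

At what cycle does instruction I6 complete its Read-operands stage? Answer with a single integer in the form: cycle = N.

cycle = 24

c1: I1→M0
c2: I1 RO, I2→M1
c3: I3→A0
c4: I3 RO, I4→A1
c5: I3 EX, I4 RO
c7: I1 EX, I4 EX
c8: I1 WR R4, I4 WR R3
c9: I2 RO
c10: I3 WR R0
c14: I2 EX
c15: I2 WR R2
c16: I5→M0
c17: I5 RO, I6→M1
c22: I5 EX
c23: I5 WR R2
c24: I6 RO, I7→M0
c25: I7 RO
c29: I6 EX
c30: I6 WR R4, I7 EX
c31: I7 WR R3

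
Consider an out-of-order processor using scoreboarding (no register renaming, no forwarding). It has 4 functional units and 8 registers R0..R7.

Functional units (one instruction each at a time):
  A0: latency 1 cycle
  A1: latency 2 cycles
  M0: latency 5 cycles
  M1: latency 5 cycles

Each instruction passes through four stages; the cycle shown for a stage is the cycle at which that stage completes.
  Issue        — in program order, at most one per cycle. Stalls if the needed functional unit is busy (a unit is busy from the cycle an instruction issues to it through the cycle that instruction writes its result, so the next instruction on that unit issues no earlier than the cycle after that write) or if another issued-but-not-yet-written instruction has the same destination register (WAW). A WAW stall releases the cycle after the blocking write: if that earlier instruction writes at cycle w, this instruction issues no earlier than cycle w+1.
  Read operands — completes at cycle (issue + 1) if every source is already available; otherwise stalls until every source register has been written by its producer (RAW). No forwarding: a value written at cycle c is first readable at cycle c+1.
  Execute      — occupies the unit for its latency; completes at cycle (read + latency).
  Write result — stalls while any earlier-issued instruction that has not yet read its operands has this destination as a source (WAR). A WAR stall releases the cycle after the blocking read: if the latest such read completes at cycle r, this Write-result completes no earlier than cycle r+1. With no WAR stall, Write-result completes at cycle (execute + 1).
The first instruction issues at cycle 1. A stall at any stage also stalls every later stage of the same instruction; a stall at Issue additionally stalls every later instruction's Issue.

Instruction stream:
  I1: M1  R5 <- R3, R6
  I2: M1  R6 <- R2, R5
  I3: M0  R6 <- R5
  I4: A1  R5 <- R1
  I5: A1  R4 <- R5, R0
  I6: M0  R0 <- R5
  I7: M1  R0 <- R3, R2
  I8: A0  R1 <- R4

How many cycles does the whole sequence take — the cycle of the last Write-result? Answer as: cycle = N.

[I1] 1/2/7/8
[I2] 9/10/15/16  (struct: M1 busy until I1 writes@8)
[I3] 17/18/23/24  (WAW R6: wait I2 write@16)
[I4] 18/19/21/22
[I5] 23/24/26/27  (struct: A1 busy until I4 writes@22)
[I6] 25/26/31/32  (struct: M0 busy until I3 writes@24)
[I7] 33/34/39/40  (WAW R0: wait I6 write@32)
[I8] 34/35/36/37

cycle = 40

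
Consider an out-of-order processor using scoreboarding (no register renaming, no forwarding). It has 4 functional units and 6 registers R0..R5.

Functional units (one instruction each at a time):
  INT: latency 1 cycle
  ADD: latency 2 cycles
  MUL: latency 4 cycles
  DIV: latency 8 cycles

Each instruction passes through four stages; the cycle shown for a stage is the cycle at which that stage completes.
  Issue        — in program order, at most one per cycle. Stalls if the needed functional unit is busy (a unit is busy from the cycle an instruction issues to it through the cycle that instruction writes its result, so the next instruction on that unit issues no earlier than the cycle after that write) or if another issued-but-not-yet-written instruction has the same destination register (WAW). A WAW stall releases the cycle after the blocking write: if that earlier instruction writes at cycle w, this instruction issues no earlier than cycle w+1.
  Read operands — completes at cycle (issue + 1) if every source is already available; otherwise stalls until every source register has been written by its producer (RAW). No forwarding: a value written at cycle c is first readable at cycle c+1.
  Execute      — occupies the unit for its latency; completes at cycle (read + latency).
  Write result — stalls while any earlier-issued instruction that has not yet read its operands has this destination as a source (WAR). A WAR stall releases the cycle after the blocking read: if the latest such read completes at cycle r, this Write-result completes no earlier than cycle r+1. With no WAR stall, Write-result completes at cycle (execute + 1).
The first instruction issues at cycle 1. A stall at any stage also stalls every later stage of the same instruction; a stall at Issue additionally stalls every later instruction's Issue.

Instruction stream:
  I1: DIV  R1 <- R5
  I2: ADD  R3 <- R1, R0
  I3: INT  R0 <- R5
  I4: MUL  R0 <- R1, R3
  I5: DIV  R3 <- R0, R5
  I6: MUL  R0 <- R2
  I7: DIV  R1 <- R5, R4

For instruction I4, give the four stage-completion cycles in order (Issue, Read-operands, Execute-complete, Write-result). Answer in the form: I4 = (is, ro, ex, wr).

I4 = (14, 16, 20, 21)

[1] issue I1 (DIV)
[2] I1 read-ops · issue I2 (ADD)
[3] issue I3 (INT)
[4] I3 read-ops
[5] I3 finished on INT
[10] I1 finished on DIV
[11] I1→R1
[12] I2 read-ops
[13] I3→R0
[14] I2 finished on ADD · issue I4 (MUL)
[15] I2→R3
[16] I4 read-ops · issue I5 (DIV)
[20] I4 finished on MUL
[21] I4→R0
[22] I5 read-ops · issue I6 (MUL)
[23] I6 read-ops
[27] I6 finished on MUL
[28] I6→R0
[30] I5 finished on DIV
[31] I5→R3
[32] issue I7 (DIV)
[33] I7 read-ops
[41] I7 finished on DIV
[42] I7→R1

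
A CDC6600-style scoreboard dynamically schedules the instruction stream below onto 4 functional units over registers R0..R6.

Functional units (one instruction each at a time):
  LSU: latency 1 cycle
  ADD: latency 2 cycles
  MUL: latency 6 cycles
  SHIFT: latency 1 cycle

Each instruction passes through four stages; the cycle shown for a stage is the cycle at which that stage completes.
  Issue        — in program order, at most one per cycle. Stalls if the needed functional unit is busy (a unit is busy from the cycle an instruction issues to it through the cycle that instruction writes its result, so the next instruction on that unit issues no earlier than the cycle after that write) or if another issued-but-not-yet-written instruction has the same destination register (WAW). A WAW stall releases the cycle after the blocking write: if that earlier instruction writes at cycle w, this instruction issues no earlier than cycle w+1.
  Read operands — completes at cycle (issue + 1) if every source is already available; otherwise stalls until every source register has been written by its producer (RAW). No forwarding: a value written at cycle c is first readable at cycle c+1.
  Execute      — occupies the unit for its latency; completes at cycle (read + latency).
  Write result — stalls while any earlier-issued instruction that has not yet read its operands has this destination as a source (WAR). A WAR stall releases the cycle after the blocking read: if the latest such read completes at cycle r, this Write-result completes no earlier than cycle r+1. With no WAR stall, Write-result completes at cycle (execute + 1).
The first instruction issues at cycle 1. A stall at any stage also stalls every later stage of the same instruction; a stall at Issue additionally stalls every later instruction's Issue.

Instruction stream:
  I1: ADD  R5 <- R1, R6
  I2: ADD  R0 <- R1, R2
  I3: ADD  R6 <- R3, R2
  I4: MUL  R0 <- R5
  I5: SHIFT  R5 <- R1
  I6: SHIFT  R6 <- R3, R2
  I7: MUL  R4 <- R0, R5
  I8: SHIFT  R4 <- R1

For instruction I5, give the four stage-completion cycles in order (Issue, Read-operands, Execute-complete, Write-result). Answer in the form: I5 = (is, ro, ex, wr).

cycle 1: I1 dispatched to ADD
cycle 2: I1 operands ready
cycle 4: I1 complete
cycle 5: R5←I1
cycle 6: I2 dispatched to ADD
cycle 7: I2 operands ready
cycle 9: I2 complete
cycle 10: R0←I2
cycle 11: I3 dispatched to ADD
cycle 12: I3 operands ready; I4 dispatched to MUL
cycle 13: I4 operands ready; I5 dispatched to SHIFT
cycle 14: I3 complete; I5 operands ready
cycle 15: R6←I3; I5 complete
cycle 16: R5←I5
cycle 17: I6 dispatched to SHIFT
cycle 18: I6 operands ready
cycle 19: I4 complete; I6 complete
cycle 20: R0←I4; R6←I6
cycle 21: I7 dispatched to MUL
cycle 22: I7 operands ready
cycle 28: I7 complete
cycle 29: R4←I7
cycle 30: I8 dispatched to SHIFT
cycle 31: I8 operands ready
cycle 32: I8 complete
cycle 33: R4←I8

I5 = (13, 14, 15, 16)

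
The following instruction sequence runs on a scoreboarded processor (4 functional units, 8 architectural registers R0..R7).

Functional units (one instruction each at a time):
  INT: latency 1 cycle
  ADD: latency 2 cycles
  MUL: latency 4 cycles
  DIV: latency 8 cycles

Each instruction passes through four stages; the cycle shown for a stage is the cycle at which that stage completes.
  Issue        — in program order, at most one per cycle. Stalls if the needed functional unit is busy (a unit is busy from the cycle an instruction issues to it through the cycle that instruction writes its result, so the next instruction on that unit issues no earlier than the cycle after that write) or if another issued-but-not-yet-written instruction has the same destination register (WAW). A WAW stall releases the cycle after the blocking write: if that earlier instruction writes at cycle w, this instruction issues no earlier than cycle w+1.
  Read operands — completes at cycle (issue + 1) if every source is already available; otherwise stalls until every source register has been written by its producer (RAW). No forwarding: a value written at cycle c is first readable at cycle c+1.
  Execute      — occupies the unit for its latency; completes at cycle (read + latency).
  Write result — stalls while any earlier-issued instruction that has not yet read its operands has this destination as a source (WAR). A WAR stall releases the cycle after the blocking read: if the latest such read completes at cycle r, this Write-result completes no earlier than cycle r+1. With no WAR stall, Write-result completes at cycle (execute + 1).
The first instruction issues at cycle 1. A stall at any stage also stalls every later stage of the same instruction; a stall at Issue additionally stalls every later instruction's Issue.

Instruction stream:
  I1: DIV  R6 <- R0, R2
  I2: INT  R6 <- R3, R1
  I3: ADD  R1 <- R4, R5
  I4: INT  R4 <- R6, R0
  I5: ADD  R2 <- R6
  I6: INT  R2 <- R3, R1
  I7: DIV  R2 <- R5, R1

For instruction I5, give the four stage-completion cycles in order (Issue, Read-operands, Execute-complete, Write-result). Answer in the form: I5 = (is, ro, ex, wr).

I1  is:1  ro:2  ex:10  wr:11
I2  is:12  ro:13  ex:14  wr:15  — WAW R6: wait I1 write@11
I3  is:13  ro:14  ex:16  wr:17
I4  is:16  ro:17  ex:18  wr:19  — struct: INT busy until I2 writes@15
I5  is:18  ro:19  ex:21  wr:22  — struct: ADD busy until I3 writes@17
I6  is:23  ro:24  ex:25  wr:26  — WAW R2: wait I5 write@22
I7  is:27  ro:28  ex:36  wr:37  — WAW R2: wait I6 write@26

I5 = (18, 19, 21, 22)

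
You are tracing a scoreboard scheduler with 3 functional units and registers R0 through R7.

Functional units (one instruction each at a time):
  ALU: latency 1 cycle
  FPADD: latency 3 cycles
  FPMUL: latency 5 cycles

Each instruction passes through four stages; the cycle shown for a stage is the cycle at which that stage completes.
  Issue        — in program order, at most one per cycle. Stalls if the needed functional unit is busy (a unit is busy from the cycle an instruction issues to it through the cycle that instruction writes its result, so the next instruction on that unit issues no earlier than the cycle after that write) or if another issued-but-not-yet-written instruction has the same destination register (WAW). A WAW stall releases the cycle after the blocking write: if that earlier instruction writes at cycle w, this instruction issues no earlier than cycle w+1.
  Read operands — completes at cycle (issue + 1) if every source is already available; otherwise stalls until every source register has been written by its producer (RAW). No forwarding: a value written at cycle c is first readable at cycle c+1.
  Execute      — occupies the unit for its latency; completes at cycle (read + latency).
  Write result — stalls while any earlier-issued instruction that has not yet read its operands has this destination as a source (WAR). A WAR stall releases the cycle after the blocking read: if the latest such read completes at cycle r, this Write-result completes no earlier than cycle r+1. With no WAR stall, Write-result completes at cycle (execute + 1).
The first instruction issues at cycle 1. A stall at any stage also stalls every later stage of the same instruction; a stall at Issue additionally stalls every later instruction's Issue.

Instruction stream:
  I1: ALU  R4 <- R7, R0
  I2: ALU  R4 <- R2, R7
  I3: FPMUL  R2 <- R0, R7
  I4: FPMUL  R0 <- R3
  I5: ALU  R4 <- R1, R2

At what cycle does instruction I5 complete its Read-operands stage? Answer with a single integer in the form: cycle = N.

cycle = 16

t=1  issue I1 (ALU)
t=2  I1 read-ops
t=3  I1 finished on ALU
t=4  I1→R4
t=5  issue I2 (ALU)
t=6  I2 read-ops, issue I3 (FPMUL)
t=7  I2 finished on ALU, I3 read-ops
t=8  I2→R4
t=12  I3 finished on FPMUL
t=13  I3→R2
t=14  issue I4 (FPMUL)
t=15  I4 read-ops, issue I5 (ALU)
t=16  I5 read-ops
t=17  I5 finished on ALU
t=18  I5→R4
t=20  I4 finished on FPMUL
t=21  I4→R0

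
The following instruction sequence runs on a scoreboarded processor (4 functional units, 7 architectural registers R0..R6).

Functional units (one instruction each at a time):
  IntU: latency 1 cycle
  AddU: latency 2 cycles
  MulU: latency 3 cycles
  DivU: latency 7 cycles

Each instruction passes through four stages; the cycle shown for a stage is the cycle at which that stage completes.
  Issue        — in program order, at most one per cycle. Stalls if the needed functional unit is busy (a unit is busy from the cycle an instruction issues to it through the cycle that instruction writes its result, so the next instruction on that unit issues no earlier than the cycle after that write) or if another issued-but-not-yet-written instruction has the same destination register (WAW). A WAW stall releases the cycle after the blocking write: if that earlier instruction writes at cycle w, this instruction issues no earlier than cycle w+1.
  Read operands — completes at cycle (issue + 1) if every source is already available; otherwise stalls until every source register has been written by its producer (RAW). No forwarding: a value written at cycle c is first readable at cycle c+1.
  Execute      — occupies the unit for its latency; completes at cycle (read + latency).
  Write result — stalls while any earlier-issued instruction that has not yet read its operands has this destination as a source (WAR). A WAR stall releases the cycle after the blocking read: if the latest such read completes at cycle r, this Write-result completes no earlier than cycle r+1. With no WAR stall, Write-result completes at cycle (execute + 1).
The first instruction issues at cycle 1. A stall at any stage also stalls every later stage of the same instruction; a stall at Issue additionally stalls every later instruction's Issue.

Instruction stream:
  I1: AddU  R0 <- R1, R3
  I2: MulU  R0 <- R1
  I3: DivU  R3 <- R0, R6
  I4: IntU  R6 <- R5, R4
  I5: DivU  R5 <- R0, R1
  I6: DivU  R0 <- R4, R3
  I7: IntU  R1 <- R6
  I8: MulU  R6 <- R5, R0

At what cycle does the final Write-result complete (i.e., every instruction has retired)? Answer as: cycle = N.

c1: I1→AddU
c2: I1 RO
c4: I1 EX
c5: I1 WR R0
c6: I2→MulU
c7: I2 RO | I3→DivU
c8: I4→IntU
c9: I4 RO
c10: I2 EX | I4 EX
c11: I2 WR R0
c12: I3 RO
c13: I4 WR R6
c19: I3 EX
c20: I3 WR R3
c21: I5→DivU
c22: I5 RO
c29: I5 EX
c30: I5 WR R5
c31: I6→DivU
c32: I6 RO | I7→IntU
c33: I7 RO | I8→MulU
c34: I7 EX
c35: I7 WR R1
c39: I6 EX
c40: I6 WR R0
c41: I8 RO
c44: I8 EX
c45: I8 WR R6

cycle = 45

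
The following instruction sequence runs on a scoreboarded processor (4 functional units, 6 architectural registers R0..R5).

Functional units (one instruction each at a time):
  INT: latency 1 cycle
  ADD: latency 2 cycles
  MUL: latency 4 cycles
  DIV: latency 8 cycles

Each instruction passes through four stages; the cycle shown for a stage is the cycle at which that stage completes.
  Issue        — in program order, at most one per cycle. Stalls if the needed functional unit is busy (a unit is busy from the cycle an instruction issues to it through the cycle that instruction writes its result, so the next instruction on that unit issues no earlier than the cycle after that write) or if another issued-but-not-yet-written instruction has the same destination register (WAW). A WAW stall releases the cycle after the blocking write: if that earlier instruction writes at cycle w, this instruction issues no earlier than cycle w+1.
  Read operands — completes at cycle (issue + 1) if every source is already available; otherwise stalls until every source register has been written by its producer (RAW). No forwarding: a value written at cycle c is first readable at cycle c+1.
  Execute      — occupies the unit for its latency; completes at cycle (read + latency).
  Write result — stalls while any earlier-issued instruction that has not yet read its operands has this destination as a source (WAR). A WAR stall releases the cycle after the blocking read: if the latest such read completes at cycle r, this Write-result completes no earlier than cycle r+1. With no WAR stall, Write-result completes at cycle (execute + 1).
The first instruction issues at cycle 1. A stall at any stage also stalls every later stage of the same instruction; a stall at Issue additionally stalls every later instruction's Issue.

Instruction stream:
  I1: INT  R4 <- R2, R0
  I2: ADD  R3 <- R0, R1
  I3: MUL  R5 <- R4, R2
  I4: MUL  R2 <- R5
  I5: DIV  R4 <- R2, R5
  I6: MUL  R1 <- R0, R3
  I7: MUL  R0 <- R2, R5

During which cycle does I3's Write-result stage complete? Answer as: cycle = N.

cycle = 10

  I1 | 1 | 2 | 3 | 4
  I2 | 2 | 3 | 5 | 6
  I3 | 3 | 5 | 9 | 10   RAW R4: wait I1 write@4
  I4 | 11 | 12 | 16 | 17   struct: MUL busy until I3 writes@10
  I5 | 12 | 18 | 26 | 27   RAW R2: wait I4 write@17
  I6 | 18 | 19 | 23 | 24   struct: MUL busy until I4 writes@17
  I7 | 25 | 26 | 30 | 31   struct: MUL busy until I6 writes@24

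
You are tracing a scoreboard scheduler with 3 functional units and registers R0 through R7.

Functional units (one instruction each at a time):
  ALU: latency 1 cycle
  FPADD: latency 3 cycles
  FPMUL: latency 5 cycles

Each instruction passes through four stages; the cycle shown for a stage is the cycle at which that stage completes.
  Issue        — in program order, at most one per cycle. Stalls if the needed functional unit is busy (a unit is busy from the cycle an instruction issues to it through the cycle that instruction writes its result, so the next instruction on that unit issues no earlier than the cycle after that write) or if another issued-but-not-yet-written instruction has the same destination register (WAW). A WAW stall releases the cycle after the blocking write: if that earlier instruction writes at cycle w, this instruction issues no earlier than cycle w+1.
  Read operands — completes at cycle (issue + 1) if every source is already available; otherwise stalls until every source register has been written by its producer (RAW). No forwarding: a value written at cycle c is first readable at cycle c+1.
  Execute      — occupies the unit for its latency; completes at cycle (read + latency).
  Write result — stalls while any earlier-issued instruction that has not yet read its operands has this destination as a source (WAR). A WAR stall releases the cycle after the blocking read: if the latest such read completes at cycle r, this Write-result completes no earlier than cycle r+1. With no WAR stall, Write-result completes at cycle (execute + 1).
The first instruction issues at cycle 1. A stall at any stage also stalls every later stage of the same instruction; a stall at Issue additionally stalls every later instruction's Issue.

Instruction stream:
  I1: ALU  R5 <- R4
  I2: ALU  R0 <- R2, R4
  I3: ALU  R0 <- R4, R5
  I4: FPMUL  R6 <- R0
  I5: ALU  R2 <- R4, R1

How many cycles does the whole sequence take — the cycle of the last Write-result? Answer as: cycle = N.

cycle 1: I1 dispatched to ALU
cycle 2: I1 operands ready
cycle 3: I1 complete
cycle 4: R5←I1
cycle 5: I2 dispatched to ALU
cycle 6: I2 operands ready
cycle 7: I2 complete
cycle 8: R0←I2
cycle 9: I3 dispatched to ALU
cycle 10: I3 operands ready | I4 dispatched to FPMUL
cycle 11: I3 complete
cycle 12: R0←I3
cycle 13: I4 operands ready | I5 dispatched to ALU
cycle 14: I5 operands ready
cycle 15: I5 complete
cycle 16: R2←I5
cycle 18: I4 complete
cycle 19: R6←I4

cycle = 19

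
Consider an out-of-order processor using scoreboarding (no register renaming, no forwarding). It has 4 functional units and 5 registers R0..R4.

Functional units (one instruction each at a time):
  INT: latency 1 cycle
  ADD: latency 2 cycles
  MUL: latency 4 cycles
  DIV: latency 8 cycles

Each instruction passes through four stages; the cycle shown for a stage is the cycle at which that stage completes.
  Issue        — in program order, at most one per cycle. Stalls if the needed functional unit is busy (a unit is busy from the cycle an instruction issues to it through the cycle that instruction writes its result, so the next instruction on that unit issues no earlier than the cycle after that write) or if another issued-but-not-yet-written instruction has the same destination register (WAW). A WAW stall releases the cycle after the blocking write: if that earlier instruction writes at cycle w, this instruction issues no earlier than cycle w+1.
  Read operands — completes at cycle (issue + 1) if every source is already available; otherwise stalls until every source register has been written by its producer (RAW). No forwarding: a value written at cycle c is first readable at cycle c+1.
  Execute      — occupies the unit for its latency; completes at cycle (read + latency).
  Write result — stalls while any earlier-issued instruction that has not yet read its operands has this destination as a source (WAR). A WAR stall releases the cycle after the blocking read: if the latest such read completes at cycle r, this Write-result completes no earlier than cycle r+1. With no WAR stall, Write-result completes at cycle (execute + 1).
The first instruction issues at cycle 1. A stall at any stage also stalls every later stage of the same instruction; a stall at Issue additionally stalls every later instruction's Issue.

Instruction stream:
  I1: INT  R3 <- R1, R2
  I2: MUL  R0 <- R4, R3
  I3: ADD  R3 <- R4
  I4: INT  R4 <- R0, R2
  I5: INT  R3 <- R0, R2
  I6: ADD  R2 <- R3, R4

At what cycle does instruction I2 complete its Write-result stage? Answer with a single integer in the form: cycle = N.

1) issue 1, read 2, done 3, write 4
2) issue 2, read 5, done 9, write 10  <RAW R3: wait I1 write@4>
3) issue 5, read 6, done 8, write 9  <WAW R3: wait I1 write@4>
4) issue 6, read 11, done 12, write 13  <RAW R0: wait I2 write@10>
5) issue 14, read 15, done 16, write 17  <struct: INT busy until I4 writes@13>
6) issue 15, read 18, done 20, write 21  <RAW R3: wait I5 write@17>

cycle = 10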